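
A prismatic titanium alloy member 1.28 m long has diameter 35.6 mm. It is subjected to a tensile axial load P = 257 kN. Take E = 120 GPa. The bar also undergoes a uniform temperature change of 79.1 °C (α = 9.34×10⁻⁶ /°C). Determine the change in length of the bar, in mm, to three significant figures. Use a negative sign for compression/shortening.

A = 995.4 mm².
δ_mech = NL/(AE) = 257000·1280/(995.4·120000) = 2.754 mm.
δ_thermal = αLΔT = 9.34e-6·1280·79.1 = 0.9457 mm.
δ = δ_mech + δ_thermal = 3.7 mm.

3.70 mm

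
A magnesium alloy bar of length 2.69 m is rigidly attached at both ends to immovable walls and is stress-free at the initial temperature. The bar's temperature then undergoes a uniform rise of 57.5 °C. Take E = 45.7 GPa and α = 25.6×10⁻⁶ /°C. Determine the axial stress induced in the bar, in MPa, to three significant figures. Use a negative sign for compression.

Free thermal expansion αLΔT = 25.6e-6 · 2690 · 57.5 = 3.96 mm.
The walls impose strain ε = −(3.96)/2690 = -1.4720e-03; σ = Eε = 45700 · -1.4720e-03 = -67.27 MPa.

-67.3 MPa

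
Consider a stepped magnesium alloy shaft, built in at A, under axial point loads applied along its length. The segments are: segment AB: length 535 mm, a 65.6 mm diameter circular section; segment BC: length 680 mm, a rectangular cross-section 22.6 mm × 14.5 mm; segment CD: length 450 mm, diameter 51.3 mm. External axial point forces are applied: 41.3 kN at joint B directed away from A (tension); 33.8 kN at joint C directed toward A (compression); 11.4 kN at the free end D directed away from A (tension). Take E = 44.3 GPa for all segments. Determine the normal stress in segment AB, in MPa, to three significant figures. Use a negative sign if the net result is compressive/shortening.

Internal axial forces (sectioning from the free end, tension +): N_CD = 11.4 kN, N_BC = -22.4 kN, N_AB = 18.9 kN.
A_AB = 3380 mm².
σ_AB = N_AB/A_AB = 18900/3380 = 5.592 MPa.

5.59 MPa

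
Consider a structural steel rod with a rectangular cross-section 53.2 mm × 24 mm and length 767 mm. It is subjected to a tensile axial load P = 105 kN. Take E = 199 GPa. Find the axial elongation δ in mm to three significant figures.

0.317 mm

A = 1277 mm².
δ_mech = NL/(AE) = 105000·767/(1277·199000) = 0.317 mm.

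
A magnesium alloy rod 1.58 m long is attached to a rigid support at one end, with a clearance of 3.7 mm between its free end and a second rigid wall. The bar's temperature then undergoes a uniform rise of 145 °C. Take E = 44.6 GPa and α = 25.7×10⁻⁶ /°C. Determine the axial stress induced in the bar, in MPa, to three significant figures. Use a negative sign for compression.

-61.8 MPa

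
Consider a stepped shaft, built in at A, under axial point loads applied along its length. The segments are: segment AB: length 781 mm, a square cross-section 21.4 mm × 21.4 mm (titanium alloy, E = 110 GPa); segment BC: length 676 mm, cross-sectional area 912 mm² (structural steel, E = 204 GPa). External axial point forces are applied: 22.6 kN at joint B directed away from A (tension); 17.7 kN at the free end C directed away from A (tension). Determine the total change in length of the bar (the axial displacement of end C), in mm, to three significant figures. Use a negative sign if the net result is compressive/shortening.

0.689 mm

Internal axial forces (sectioning from the free end, tension +): N_BC = 17.7 kN, N_AB = 40.3 kN.
A_AB = 458 mm².
δ_AB = 40300·781/(458·110000) = 0.6248 mm
δ_BC = 17700·676/(912·204000) = 0.06431 mm
δ = Σδ_i = 0.6891 mm.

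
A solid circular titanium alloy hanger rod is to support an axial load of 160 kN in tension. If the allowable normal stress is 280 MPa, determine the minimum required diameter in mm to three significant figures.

27.0 mm

Required area A ≥ P/σ_allow = 160000/280 = 571.4 mm².
For a solid circular section, d ≥ √(4A/π) = 26.97 mm.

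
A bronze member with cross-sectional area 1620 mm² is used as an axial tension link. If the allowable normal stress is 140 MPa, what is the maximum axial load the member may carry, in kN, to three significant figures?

P_max = σ_allow · A = 140 · 1620 = 226800 N = 226.8 kN.

227 kN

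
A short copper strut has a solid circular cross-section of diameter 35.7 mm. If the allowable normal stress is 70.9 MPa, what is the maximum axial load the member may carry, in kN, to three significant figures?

A = 1001 mm².
P_max = σ_allow · A = 70.9 · 1001 = 70970 N = 70.97 kN.

71.0 kN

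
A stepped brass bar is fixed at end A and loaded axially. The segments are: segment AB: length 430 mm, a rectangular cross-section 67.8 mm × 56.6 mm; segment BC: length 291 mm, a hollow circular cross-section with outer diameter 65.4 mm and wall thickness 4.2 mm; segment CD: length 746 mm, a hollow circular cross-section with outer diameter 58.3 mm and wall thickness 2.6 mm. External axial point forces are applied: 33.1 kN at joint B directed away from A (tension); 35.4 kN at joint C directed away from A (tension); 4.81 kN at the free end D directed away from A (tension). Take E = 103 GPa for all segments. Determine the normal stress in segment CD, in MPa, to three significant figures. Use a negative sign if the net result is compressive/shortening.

Internal axial forces (sectioning from the free end, tension +): N_CD = 4.81 kN, N_BC = 40.21 kN, N_AB = 73.31 kN.
A_CD = 455 mm².
σ_CD = N_CD/A_CD = 4810/455 = 10.57 MPa.

10.6 MPa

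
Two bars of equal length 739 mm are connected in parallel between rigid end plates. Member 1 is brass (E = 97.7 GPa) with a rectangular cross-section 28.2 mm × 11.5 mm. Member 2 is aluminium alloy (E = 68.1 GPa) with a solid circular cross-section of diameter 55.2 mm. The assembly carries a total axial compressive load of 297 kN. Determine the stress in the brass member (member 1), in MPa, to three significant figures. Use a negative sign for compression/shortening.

A_1 = 324.3 mm².
A_2 = 2393 mm².
Equal strain + equilibrium ⇒ each member carries load in proportion to AE: A₁E₁ = 31680000 N, A₂E₂ = 163000000 N, ΣAE = 194700000 N.
σ₁ = P·E₁/ΣAE = -297000·97700/194700000 = -149.1 MPa.

-149 MPa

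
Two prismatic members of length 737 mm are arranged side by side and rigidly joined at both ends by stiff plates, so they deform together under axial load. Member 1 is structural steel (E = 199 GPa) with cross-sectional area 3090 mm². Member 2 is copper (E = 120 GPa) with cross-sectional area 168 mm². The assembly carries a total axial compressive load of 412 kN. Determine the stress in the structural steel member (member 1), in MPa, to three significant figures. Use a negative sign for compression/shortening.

-129 MPa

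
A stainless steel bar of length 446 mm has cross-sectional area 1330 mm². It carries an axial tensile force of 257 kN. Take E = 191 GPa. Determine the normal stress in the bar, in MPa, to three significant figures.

193 MPa

σ = N/A = 257000/1330 = 193.2 MPa.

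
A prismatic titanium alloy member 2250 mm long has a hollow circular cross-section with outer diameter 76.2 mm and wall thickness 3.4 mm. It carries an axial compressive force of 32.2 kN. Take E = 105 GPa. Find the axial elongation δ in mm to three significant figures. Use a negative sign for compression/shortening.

A = 777.6 mm².
δ_mech = NL/(AE) = -32200·2250/(777.6·105000) = -0.8873 mm.

-0.887 mm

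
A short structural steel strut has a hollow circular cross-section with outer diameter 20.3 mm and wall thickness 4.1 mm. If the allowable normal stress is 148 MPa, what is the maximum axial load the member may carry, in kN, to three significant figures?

A = 208.7 mm².
P_max = σ_allow · A = 148 · 208.7 = 30880 N = 30.88 kN.

30.9 kN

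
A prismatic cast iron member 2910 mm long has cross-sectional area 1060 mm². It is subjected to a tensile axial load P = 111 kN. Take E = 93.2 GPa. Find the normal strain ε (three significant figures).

0.00112

σ = N/A = 104.7 MPa; ε = σ/E = 104.7/93200 = 1.124e-03.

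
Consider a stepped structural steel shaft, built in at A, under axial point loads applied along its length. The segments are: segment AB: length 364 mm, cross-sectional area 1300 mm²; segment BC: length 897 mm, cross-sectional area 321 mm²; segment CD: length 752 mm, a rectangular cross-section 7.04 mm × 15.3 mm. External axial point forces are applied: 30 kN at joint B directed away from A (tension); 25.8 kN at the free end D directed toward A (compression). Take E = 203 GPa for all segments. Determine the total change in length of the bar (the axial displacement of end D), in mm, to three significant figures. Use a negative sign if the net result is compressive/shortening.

-1.24 mm

Internal axial forces (sectioning from the free end, tension +): N_CD = -25.8 kN, N_BC = -25.8 kN, N_AB = 4.2 kN.
A_CD = 107.7 mm².
δ_AB = 4200·364/(1300·203000) = 0.005793 mm
δ_BC = -25800·897/(321·203000) = -0.3551 mm
δ_CD = -25800·752/(107.7·203000) = -0.8873 mm
δ = Σδ_i = -1.237 mm.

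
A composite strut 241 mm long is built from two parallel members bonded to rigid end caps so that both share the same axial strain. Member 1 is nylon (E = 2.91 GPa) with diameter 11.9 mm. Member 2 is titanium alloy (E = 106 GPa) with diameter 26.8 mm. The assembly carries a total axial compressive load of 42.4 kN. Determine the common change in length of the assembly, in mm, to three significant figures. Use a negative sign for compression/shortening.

-0.170 mm

A_1 = 111.2 mm².
A_2 = 564.1 mm².
Equal strain + equilibrium ⇒ each member carries load in proportion to AE: A₁E₁ = 323700 N, A₂E₂ = 59800000 N, ΣAE = 60120000 N.
δ = PL/ΣAE = -42400·241/60120000 = -0.17 mm.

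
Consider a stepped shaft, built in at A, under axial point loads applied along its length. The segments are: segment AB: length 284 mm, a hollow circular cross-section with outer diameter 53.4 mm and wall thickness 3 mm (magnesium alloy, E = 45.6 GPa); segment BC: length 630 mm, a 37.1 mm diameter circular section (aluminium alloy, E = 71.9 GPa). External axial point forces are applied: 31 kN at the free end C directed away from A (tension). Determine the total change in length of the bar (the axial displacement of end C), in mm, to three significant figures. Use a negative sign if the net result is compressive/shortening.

Internal axial forces (sectioning from the free end, tension +): N_BC = 31 kN, N_AB = 31 kN.
A_AB = 475 mm².
A_BC = 1081 mm².
δ_AB = 31000·284/(475·45600) = 0.4065 mm
δ_BC = 31000·630/(1081·71900) = 0.2513 mm
δ = Σδ_i = 0.6577 mm.

0.658 mm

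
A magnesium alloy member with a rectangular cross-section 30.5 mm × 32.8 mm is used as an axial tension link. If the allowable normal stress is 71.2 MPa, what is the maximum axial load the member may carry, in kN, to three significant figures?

71.2 kN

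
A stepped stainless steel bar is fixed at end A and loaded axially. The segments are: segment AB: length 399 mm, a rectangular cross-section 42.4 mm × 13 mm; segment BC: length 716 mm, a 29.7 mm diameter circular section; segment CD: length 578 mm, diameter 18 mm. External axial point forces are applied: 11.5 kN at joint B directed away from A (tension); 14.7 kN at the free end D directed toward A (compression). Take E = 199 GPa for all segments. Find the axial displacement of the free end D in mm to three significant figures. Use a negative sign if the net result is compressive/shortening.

-0.256 mm

Internal axial forces (sectioning from the free end, tension +): N_CD = -14.7 kN, N_BC = -14.7 kN, N_AB = -3.2 kN.
A_AB = 551.2 mm².
A_BC = 692.8 mm².
A_CD = 254.5 mm².
δ_AB = -3200·399/(551.2·199000) = -0.01164 mm
δ_BC = -14700·716/(692.8·199000) = -0.07634 mm
δ_CD = -14700·578/(254.5·199000) = -0.1678 mm
δ = Σδ_i = -0.2558 mm.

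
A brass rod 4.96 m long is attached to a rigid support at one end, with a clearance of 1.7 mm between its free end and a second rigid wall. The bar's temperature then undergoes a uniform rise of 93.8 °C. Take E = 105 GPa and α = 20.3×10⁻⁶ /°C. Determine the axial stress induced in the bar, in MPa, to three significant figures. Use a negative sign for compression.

Free thermal expansion αLΔT = 20.3e-6 · 4960 · 93.8 = 9.445 mm.
The walls engage after the gap closes; constrained expansion = 9.445 − 1.7 = 7.745 mm.
The walls impose strain ε = −(7.745)/4960 = -1.5614e-03; σ = Eε = 105000 · -1.5614e-03 = -163.9 MPa.

-164 MPa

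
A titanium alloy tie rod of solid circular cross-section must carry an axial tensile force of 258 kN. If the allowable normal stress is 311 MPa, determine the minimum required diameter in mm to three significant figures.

Required area A ≥ P/σ_allow = 258000/311 = 829.6 mm².
For a solid circular section, d ≥ √(4A/π) = 32.5 mm.

32.5 mm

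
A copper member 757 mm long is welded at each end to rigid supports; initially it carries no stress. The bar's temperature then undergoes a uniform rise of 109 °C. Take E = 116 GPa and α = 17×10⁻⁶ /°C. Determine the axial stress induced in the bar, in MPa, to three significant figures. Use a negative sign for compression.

-215 MPa

Free thermal expansion αLΔT = 17e-6 · 757 · 109 = 1.403 mm.
The walls impose strain ε = −(1.403)/757 = -1.8530e-03; σ = Eε = 116000 · -1.8530e-03 = -214.9 MPa.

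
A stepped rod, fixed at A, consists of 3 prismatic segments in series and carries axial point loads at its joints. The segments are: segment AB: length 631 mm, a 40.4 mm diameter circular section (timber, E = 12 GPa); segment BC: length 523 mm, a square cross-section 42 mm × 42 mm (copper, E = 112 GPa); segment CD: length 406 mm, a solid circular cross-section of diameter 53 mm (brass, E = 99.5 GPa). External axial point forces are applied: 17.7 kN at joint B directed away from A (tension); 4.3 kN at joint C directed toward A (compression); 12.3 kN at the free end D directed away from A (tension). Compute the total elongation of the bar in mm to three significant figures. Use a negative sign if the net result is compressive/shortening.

Internal axial forces (sectioning from the free end, tension +): N_CD = 12.3 kN, N_BC = 8 kN, N_AB = 25.7 kN.
A_AB = 1282 mm².
A_BC = 1764 mm².
A_CD = 2206 mm².
δ_AB = 25700·631/(1282·12000) = 1.054 mm
δ_BC = 8000·523/(1764·112000) = 0.02118 mm
δ_CD = 12300·406/(2206·99500) = 0.02275 mm
δ = Σδ_i = 1.098 mm.

1.10 mm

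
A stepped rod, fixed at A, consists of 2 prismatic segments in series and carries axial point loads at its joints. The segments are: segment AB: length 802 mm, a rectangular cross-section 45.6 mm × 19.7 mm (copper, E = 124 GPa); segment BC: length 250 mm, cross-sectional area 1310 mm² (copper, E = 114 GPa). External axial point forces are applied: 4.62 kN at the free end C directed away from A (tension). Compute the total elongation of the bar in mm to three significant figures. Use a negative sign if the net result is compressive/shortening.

Internal axial forces (sectioning from the free end, tension +): N_BC = 4.62 kN, N_AB = 4.62 kN.
A_AB = 898.3 mm².
δ_AB = 4620·802/(898.3·124000) = 0.03326 mm
δ_BC = 4620·250/(1310·114000) = 0.007734 mm
δ = Σδ_i = 0.041 mm.

0.0410 mm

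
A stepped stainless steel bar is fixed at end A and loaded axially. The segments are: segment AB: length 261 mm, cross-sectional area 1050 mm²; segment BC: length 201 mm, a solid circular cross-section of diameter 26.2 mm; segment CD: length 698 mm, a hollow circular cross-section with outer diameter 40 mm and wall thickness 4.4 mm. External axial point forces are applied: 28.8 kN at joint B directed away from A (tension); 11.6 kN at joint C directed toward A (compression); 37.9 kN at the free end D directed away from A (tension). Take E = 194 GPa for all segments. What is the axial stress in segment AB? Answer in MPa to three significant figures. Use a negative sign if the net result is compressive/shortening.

52.5 MPa

Internal axial forces (sectioning from the free end, tension +): N_CD = 37.9 kN, N_BC = 26.3 kN, N_AB = 55.1 kN.
σ_AB = N_AB/A_AB = 55100/1050 = 52.48 MPa.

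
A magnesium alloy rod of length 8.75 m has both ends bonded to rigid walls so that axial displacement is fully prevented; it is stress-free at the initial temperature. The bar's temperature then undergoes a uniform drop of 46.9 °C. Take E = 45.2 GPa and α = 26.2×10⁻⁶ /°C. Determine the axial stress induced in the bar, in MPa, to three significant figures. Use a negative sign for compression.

Free thermal expansion αLΔT = 26.2e-6 · 8750 · -46.9 = -10.75 mm.
The walls impose strain ε = −(-10.75)/8750 = 1.2288e-03; σ = Eε = 45200 · 1.2288e-03 = 55.54 MPa.

55.5 MPa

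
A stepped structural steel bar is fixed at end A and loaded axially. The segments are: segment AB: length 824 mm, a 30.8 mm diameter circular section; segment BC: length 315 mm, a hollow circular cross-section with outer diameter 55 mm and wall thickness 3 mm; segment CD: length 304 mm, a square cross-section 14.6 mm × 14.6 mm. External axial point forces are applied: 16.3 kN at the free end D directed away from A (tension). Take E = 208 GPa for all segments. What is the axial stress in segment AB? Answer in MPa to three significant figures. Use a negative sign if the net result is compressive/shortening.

Internal axial forces (sectioning from the free end, tension +): N_CD = 16.3 kN, N_BC = 16.3 kN, N_AB = 16.3 kN.
A_AB = 745.1 mm².
σ_AB = N_AB/A_AB = 16300/745.1 = 21.88 MPa.

21.9 MPa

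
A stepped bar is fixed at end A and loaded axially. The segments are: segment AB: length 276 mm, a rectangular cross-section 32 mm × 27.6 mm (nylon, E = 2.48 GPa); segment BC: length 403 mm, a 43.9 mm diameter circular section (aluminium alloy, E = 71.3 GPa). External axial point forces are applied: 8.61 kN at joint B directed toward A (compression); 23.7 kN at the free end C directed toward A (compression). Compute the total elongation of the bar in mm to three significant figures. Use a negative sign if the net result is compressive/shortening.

Internal axial forces (sectioning from the free end, tension +): N_BC = -23.7 kN, N_AB = -32.31 kN.
A_AB = 883.2 mm².
A_BC = 1514 mm².
δ_AB = -32310·276/(883.2·2480) = -4.071 mm
δ_BC = -23700·403/(1514·71300) = -0.0885 mm
δ = Σδ_i = -4.16 mm.

-4.16 mm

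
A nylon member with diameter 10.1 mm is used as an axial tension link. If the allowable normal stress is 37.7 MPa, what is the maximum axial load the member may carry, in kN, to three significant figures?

3.02 kN

A = 80.12 mm².
P_max = σ_allow · A = 37.7 · 80.12 = 3020 N = 3.02 kN.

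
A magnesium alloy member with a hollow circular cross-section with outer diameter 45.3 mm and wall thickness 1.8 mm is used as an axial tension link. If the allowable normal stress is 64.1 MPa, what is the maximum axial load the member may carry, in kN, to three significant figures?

15.8 kN

A = 246 mm².
P_max = σ_allow · A = 64.1 · 246 = 15770 N = 15.77 kN.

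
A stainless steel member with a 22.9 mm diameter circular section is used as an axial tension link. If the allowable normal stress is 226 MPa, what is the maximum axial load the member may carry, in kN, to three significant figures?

A = 411.9 mm².
P_max = σ_allow · A = 226 · 411.9 = 93080 N = 93.08 kN.

93.1 kN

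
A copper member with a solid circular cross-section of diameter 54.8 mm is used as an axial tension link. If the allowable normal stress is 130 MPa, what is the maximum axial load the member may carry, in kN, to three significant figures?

A = 2359 mm².
P_max = σ_allow · A = 130 · 2359 = 306600 N = 306.6 kN.

307 kN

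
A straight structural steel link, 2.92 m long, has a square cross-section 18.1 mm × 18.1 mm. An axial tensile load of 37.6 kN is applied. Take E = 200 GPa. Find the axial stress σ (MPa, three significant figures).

A = 327.6 mm².
σ = N/A = 37600/327.6 = 114.8 MPa.

115 MPa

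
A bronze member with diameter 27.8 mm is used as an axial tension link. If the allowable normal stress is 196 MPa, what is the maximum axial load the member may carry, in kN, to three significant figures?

A = 607 mm².
P_max = σ_allow · A = 196 · 607 = 119000 N = 119 kN.

119 kN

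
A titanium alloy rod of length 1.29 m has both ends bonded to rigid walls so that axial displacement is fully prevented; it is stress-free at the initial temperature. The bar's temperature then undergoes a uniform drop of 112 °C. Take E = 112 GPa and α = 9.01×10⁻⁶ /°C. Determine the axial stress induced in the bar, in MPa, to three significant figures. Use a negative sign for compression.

113 MPa

Free thermal expansion αLΔT = 9.01e-6 · 1290 · -112 = -1.302 mm.
The walls impose strain ε = −(-1.302)/1290 = 1.0091e-03; σ = Eε = 112000 · 1.0091e-03 = 113 MPa.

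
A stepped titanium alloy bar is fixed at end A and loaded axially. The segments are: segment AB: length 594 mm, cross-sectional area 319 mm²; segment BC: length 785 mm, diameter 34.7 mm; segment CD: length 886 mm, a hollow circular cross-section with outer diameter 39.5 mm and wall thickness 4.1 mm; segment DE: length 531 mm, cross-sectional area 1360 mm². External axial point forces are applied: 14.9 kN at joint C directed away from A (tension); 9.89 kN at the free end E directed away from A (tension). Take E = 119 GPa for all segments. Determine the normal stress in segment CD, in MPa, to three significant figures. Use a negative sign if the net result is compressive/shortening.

Internal axial forces (sectioning from the free end, tension +): N_DE = 9.89 kN, N_CD = 9.89 kN, N_BC = 24.79 kN, N_AB = 24.79 kN.
A_CD = 456 mm².
σ_CD = N_CD/A_CD = 9890/456 = 21.69 MPa.

21.7 MPa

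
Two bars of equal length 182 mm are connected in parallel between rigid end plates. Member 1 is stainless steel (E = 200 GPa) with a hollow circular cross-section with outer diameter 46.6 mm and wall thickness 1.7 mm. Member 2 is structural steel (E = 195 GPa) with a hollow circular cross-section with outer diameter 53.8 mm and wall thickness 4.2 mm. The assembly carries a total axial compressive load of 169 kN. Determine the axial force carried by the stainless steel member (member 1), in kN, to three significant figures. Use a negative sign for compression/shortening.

A_1 = 239.8 mm².
A_2 = 654.5 mm².
Equal strain + equilibrium ⇒ each member carries load in proportion to AE: A₁E₁ = 47960000 N, A₂E₂ = 127600000 N, ΣAE = 175600000 N.
F₁ = P·A₁E₁/ΣAE = -169000·47960000/175600000 = -46160 N.

-46.2 kN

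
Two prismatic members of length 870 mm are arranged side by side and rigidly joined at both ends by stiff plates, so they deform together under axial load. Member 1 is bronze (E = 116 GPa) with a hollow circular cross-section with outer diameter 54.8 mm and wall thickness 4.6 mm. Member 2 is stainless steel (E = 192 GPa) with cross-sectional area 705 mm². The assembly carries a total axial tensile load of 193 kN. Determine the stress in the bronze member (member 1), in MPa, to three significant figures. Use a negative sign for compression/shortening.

102 MPa

A_1 = 725.5 mm².
Equal strain + equilibrium ⇒ each member carries load in proportion to AE: A₁E₁ = 84150000 N, A₂E₂ = 135400000 N, ΣAE = 219500000 N.
σ₁ = P·E₁/ΣAE = 193000·116000/219500000 = 102 MPa.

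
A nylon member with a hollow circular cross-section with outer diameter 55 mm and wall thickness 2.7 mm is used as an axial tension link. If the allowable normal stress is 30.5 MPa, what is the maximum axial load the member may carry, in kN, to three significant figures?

A = 443.6 mm².
P_max = σ_allow · A = 30.5 · 443.6 = 13530 N = 13.53 kN.

13.5 kN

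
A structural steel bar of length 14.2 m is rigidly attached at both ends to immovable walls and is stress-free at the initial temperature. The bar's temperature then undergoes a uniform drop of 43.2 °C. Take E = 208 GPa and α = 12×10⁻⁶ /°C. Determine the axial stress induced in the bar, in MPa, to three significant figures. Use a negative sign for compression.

108 MPa

Free thermal expansion αLΔT = 12e-6 · 14200 · -43.2 = -7.361 mm.
The walls impose strain ε = −(-7.361)/14200 = 5.1840e-04; σ = Eε = 208000 · 5.1840e-04 = 107.8 MPa.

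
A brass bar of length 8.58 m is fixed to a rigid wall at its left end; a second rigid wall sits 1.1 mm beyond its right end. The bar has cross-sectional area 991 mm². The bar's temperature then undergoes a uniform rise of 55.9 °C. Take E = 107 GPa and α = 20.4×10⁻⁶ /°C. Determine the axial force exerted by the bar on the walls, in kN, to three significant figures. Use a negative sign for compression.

-107 kN

Free thermal expansion αLΔT = 20.4e-6 · 8580 · 55.9 = 9.784 mm.
The walls engage after the gap closes; constrained expansion = 9.784 − 1.1 = 8.684 mm.
The walls impose strain ε = −(8.684)/8580 = -1.0122e-03; σ = Eε = 107000 · -1.0122e-03 = -108.3 MPa.
Wall reaction R = σ·A = -108.3·991 = -107300 N = -107.3 kN.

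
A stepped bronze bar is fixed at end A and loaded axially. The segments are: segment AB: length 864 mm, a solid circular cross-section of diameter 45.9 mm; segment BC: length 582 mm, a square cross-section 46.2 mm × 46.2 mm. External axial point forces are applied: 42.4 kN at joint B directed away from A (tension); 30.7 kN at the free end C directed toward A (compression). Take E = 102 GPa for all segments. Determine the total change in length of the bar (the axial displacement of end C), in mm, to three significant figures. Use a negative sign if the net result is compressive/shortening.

Internal axial forces (sectioning from the free end, tension +): N_BC = -30.7 kN, N_AB = 11.7 kN.
A_AB = 1655 mm².
A_BC = 2134 mm².
δ_AB = 11700·864/(1655·102000) = 0.05989 mm
δ_BC = -30700·582/(2134·102000) = -0.08207 mm
δ = Σδ_i = -0.02217 mm.

-0.0222 mm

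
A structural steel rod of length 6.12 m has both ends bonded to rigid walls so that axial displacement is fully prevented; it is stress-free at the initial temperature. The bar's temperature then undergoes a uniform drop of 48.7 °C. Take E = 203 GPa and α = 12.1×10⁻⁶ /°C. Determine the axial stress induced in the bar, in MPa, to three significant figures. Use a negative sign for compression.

120 MPa

Free thermal expansion αLΔT = 12.1e-6 · 6120 · -48.7 = -3.606 mm.
The walls impose strain ε = −(-3.606)/6120 = 5.8927e-04; σ = Eε = 203000 · 5.8927e-04 = 119.6 MPa.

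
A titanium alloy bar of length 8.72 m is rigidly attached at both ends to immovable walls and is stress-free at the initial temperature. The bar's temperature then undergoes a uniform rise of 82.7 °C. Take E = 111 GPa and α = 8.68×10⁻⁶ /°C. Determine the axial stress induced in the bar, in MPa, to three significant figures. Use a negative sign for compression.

Free thermal expansion αLΔT = 8.68e-6 · 8720 · 82.7 = 6.26 mm.
The walls impose strain ε = −(6.26)/8720 = -7.1784e-04; σ = Eε = 111000 · -7.1784e-04 = -79.68 MPa.

-79.7 MPa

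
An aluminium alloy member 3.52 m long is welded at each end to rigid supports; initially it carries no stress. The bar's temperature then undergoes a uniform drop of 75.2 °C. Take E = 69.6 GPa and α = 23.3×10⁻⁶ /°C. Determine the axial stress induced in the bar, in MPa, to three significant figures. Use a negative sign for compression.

Free thermal expansion αLΔT = 23.3e-6 · 3520 · -75.2 = -6.168 mm.
The walls impose strain ε = −(-6.168)/3520 = 1.7522e-03; σ = Eε = 69600 · 1.7522e-03 = 122 MPa.

122 MPa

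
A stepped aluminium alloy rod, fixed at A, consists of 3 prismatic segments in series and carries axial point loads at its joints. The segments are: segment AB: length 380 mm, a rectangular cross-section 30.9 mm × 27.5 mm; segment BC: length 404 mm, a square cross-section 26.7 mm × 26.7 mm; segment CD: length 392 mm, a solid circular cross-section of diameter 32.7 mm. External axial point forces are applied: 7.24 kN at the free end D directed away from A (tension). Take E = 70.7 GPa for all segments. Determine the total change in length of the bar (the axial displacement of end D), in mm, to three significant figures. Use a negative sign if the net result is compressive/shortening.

0.152 mm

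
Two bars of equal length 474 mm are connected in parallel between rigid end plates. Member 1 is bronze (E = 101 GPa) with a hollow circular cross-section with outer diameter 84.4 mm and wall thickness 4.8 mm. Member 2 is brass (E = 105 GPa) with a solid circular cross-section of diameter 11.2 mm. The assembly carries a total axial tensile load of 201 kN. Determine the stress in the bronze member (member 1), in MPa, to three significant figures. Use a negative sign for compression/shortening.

A_1 = 1200 mm².
A_2 = 98.52 mm².
Equal strain + equilibrium ⇒ each member carries load in proportion to AE: A₁E₁ = 121200000 N, A₂E₂ = 10340000 N, ΣAE = 131600000 N.
σ₁ = P·E₁/ΣAE = 201000·101000/131600000 = 154.3 MPa.

154 MPa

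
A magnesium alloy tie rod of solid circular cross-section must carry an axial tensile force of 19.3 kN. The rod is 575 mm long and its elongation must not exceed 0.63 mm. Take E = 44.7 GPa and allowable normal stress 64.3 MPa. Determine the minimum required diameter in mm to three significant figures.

22.4 mm

Required area A ≥ P/σ_allow = 19300/64.3 = 300.2 mm².
For a solid circular section, d ≥ √(4A/π) = 19.55 mm.
Elongation limit: A ≥ PL/(Eδ_allow) = 19300·575/(44700·0.63) = 394.1 mm² ⇒ d ≥ 22.4 mm.
The elongation limit governs.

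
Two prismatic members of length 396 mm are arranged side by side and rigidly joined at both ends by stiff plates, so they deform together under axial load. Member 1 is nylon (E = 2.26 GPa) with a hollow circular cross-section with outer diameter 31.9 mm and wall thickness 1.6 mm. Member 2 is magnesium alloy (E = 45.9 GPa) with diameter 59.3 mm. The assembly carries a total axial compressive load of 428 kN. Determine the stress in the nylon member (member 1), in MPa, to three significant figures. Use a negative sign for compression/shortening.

-7.61 MPa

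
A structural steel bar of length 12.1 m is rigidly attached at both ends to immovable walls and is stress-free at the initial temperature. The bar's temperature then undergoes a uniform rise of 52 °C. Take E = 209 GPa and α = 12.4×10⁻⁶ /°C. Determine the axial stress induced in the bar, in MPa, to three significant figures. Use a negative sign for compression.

Free thermal expansion αLΔT = 12.4e-6 · 12100 · 52 = 7.802 mm.
The walls impose strain ε = −(7.802)/12100 = -6.4480e-04; σ = Eε = 209000 · -6.4480e-04 = -134.8 MPa.

-135 MPa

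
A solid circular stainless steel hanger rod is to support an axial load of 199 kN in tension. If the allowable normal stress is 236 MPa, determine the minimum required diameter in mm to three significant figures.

32.8 mm

Required area A ≥ P/σ_allow = 199000/236 = 843.2 mm².
For a solid circular section, d ≥ √(4A/π) = 32.77 mm.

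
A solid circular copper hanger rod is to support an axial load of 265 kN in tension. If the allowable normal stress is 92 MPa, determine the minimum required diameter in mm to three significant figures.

Required area A ≥ P/σ_allow = 265000/92 = 2880 mm².
For a solid circular section, d ≥ √(4A/π) = 60.56 mm.

60.6 mm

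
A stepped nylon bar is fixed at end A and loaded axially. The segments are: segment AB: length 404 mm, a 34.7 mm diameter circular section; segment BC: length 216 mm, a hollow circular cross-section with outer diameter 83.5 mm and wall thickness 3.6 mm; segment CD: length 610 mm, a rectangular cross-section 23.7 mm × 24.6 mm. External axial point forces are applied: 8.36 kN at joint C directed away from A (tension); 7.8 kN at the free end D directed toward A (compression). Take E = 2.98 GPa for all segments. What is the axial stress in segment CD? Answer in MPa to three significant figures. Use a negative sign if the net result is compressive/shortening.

-13.4 MPa

Internal axial forces (sectioning from the free end, tension +): N_CD = -7.8 kN, N_BC = 0.56 kN, N_AB = 0.56 kN.
A_CD = 583 mm².
σ_CD = N_CD/A_CD = -7800/583 = -13.38 MPa.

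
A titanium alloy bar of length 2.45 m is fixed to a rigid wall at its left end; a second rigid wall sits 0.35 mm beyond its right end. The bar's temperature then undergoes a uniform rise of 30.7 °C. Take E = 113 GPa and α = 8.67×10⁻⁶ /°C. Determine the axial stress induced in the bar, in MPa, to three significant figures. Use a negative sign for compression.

-13.9 MPa

Free thermal expansion αLΔT = 8.67e-6 · 2450 · 30.7 = 0.6521 mm.
The walls engage after the gap closes; constrained expansion = 0.6521 − 0.35 = 0.3021 mm.
The walls impose strain ε = −(0.3021)/2450 = -1.2331e-04; σ = Eε = 113000 · -1.2331e-04 = -13.93 MPa.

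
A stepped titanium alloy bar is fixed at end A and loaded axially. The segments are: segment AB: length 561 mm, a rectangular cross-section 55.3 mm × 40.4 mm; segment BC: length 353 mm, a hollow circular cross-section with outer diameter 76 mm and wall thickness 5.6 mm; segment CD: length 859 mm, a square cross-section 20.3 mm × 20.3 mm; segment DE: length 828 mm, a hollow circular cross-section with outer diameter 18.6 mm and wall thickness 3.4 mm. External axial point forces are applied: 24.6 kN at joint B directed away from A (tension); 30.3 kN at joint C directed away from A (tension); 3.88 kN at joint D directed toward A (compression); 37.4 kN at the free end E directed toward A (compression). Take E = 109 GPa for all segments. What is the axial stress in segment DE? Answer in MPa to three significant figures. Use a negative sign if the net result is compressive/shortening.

Internal axial forces (sectioning from the free end, tension +): N_DE = -37.4 kN, N_CD = -41.28 kN, N_BC = -10.98 kN, N_AB = 13.62 kN.
A_DE = 162.4 mm².
σ_DE = N_DE/A_DE = -37400/162.4 = -230.4 MPa.

-230 MPa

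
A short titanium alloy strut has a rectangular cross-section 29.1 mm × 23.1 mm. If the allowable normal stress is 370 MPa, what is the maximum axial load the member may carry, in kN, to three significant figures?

A = 672.2 mm².
P_max = σ_allow · A = 370 · 672.2 = 248700 N = 248.7 kN.

249 kN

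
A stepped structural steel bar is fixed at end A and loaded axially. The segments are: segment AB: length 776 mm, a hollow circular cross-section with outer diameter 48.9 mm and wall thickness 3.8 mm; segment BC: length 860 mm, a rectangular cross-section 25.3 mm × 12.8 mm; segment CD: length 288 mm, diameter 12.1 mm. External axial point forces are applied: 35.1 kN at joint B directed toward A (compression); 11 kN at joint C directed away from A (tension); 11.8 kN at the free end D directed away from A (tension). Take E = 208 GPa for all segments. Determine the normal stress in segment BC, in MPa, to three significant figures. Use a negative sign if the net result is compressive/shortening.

70.4 MPa

Internal axial forces (sectioning from the free end, tension +): N_CD = 11.8 kN, N_BC = 22.8 kN, N_AB = -12.3 kN.
A_BC = 323.8 mm².
σ_BC = N_BC/A_BC = 22800/323.8 = 70.41 MPa.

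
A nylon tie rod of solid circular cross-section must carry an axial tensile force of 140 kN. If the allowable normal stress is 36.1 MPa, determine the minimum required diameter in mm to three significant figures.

70.3 mm

Required area A ≥ P/σ_allow = 140000/36.1 = 3878 mm².
For a solid circular section, d ≥ √(4A/π) = 70.27 mm.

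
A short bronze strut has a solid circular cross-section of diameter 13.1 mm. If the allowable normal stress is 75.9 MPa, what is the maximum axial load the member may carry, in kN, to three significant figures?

10.2 kN

A = 134.8 mm².
P_max = σ_allow · A = 75.9 · 134.8 = 10230 N = 10.23 kN.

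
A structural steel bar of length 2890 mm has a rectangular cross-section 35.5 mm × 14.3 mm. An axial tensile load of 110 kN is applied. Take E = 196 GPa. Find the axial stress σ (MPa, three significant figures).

217 MPa

A = 507.7 mm².
σ = N/A = 110000/507.7 = 216.7 MPa.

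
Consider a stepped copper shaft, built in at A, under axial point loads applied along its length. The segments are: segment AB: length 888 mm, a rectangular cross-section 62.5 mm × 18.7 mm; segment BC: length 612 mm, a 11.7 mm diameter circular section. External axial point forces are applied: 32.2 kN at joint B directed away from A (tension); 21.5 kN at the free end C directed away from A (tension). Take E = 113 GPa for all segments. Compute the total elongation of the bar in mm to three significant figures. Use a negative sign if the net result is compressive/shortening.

1.44 mm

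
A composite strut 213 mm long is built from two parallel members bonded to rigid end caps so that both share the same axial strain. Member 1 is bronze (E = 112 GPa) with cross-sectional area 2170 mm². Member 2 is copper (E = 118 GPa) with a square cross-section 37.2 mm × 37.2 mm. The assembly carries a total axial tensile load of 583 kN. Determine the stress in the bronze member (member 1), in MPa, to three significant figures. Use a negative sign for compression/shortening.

A_2 = 1384 mm².
Equal strain + equilibrium ⇒ each member carries load in proportion to AE: A₁E₁ = 243000000 N, A₂E₂ = 163300000 N, ΣAE = 406300000 N.
σ₁ = P·E₁/ΣAE = 583000·112000/406300000 = 160.7 MPa.

161 MPa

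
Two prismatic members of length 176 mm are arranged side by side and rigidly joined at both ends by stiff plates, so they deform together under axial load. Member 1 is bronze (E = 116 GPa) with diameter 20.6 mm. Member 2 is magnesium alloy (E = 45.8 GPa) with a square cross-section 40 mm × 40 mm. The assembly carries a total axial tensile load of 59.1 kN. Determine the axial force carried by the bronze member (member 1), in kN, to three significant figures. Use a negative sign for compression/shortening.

20.4 kN

A_1 = 333.3 mm².
A_2 = 1600 mm².
Equal strain + equilibrium ⇒ each member carries load in proportion to AE: A₁E₁ = 38660000 N, A₂E₂ = 73280000 N, ΣAE = 111900000 N.
F₁ = P·A₁E₁/ΣAE = 59100·38660000/111900000 = 20410 N.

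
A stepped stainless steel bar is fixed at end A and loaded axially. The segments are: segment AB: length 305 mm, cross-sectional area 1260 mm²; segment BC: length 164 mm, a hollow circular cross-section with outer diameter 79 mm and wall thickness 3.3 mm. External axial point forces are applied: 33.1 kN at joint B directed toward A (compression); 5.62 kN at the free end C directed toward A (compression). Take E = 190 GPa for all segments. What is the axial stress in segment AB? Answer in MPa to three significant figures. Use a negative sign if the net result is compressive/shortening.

-30.7 MPa

Internal axial forces (sectioning from the free end, tension +): N_BC = -5.62 kN, N_AB = -38.72 kN.
σ_AB = N_AB/A_AB = -38720/1260 = -30.73 MPa.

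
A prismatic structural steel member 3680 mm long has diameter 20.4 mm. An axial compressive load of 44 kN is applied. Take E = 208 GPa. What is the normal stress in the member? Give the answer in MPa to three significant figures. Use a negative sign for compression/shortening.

A = 326.9 mm².
σ = N/A = -44000/326.9 = -134.6 MPa.

-135 MPa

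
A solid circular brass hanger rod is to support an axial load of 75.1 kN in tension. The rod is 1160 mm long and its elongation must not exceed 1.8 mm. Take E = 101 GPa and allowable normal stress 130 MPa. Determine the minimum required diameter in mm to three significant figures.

Required area A ≥ P/σ_allow = 75100/130 = 577.7 mm².
For a solid circular section, d ≥ √(4A/π) = 27.12 mm.
Elongation limit: A ≥ PL/(Eδ_allow) = 75100·1160/(101000·1.8) = 479.2 mm² ⇒ d ≥ 24.7 mm.
The stress limit governs.

27.1 mm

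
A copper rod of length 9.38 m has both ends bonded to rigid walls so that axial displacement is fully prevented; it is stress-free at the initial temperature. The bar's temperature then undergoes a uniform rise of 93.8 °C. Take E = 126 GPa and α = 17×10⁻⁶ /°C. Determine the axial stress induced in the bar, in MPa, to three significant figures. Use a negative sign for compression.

Free thermal expansion αLΔT = 17e-6 · 9380 · 93.8 = 14.96 mm.
The walls impose strain ε = −(14.96)/9380 = -1.5946e-03; σ = Eε = 126000 · -1.5946e-03 = -200.9 MPa.

-201 MPa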